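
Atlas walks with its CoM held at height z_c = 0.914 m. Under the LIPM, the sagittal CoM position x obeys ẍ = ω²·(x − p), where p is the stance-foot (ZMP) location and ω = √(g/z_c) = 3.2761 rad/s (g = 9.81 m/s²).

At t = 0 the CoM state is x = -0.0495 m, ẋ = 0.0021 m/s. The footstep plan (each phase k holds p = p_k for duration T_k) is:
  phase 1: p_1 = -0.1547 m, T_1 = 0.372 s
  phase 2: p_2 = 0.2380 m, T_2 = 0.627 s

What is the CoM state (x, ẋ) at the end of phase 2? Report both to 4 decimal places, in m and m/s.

x = 0.0796, ẋ = -0.3668

phase 1: p=-0.1547, T=0.372, ωT=1.218709, cosh=1.839215, sinh=1.543603; start (x,ẋ)=(-0.049500, 0.002100) → end (x,ẋ)=(0.039775, 0.535859)
phase 2: p=0.2380, T=0.627, ωT=2.054115, cosh=3.964068, sinh=3.835862; start (x,ẋ)=(0.039775, 0.535859) → end (x,ẋ)=(0.079639, -0.366849)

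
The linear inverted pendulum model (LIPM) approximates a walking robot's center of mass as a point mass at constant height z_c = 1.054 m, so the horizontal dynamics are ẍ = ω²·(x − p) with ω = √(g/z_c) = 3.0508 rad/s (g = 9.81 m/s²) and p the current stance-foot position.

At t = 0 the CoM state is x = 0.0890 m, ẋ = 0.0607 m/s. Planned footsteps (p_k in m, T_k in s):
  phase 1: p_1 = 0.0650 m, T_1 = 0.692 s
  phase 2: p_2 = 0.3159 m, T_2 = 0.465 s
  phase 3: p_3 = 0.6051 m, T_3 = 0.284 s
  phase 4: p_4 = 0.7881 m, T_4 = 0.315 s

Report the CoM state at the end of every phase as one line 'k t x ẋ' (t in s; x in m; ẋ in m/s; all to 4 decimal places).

1 0.6920 0.2465 0.5522
2 1.1570 0.5161 0.7957
3 1.4410 0.7359 0.8477
4 1.7560 1.0199 1.0924

phase 1: p=0.0650, T=0.692, ωT=2.111154, cosh=4.189430, sinh=4.068332; start (x,ẋ)=(0.089000, 0.060700) → end (x,ẋ)=(0.246492, 0.552178)
phase 2: p=0.3159, T=0.465, ωT=1.418622, cosh=2.186735, sinh=1.944688; start (x,ẋ)=(0.246492, 0.552178) → end (x,ẋ)=(0.516100, 0.795678)
phase 3: p=0.6051, T=0.284, ωT=0.866427, cosh=1.399425, sinh=0.978974; start (x,ẋ)=(0.516100, 0.795678) → end (x,ẋ)=(0.735877, 0.847680)
phase 4: p=0.7881, T=0.315, ωT=0.961002, cosh=1.498412, sinh=1.115903; start (x,ẋ)=(0.735877, 0.847680) → end (x,ẋ)=(1.019908, 1.092387)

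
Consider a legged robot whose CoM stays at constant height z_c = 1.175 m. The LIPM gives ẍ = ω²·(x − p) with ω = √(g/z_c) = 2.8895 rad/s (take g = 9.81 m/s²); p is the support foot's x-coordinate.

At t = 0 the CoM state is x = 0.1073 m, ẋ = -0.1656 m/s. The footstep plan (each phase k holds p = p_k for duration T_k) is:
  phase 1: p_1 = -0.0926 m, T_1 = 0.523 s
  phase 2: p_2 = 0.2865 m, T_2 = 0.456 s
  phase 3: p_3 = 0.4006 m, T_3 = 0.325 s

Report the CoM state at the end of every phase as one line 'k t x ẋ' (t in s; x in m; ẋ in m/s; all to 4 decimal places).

phase 1: p=-0.0926, T=0.523, ωT=1.511208, cosh=2.376424, sinh=2.155781; start (x,ẋ)=(0.107300, -0.165600) → end (x,ẋ)=(0.258897, 0.851667)
phase 2: p=0.2865, T=0.456, ωT=1.317612, cosh=2.001133, sinh=1.733359; start (x,ẋ)=(0.258897, 0.851667) → end (x,ẋ)=(0.742163, 1.566050)
phase 3: p=0.4006, T=0.325, ωT=0.939087, cosh=1.474315, sinh=1.083331; start (x,ẋ)=(0.742163, 1.566050) → end (x,ẋ)=(1.491315, 3.378041)

1 0.5230 0.2589 0.8517
2 0.9790 0.7422 1.5660
3 1.3040 1.4913 3.3780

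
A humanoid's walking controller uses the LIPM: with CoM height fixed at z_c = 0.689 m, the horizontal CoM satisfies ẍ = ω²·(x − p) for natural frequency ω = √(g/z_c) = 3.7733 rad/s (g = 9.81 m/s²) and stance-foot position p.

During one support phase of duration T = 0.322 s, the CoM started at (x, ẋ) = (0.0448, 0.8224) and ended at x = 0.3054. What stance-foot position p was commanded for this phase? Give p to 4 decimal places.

p = 0.1340

ωT = 3.7733·0.322 = 1.215003; cosh(ωT) = 1.833506, sinh(ωT) = 1.536797
x(T) = p + (x₀−p)·cosh(ωT) + (ẋ₀/ω)·sinh(ωT) ⇒ p·(1 − cosh) = x(T) − x₀·cosh − (ẋ₀/ω)·sinh
numerator   = 0.3054 − (0.0448)·1.833506 − (0.8224/3.7733)·1.536797 = -0.111690
denominator = 1 − 1.833506 = -0.833506
p = -0.111690 / -0.833506 = 0.1340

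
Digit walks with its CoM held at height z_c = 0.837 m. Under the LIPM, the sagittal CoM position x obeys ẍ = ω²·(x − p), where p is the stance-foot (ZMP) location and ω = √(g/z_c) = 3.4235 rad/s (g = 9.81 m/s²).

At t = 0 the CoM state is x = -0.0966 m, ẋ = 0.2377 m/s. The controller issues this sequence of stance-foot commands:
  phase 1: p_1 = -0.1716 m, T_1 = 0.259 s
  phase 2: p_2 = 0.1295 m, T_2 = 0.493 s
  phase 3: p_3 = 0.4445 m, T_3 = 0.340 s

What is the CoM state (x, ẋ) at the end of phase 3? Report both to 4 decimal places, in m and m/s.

x = 0.3104, ẋ = -0.0632

phase 1: p=-0.1716, T=0.259, ωT=0.886687, cosh=1.419546, sinh=1.007528; start (x,ẋ)=(-0.096600, 0.237700) → end (x,ẋ)=(0.004821, 0.596122)
phase 2: p=0.1295, T=0.493, ωT=1.687786, cosh=2.796211, sinh=2.611282; start (x,ẋ)=(0.004821, 0.596122) → end (x,ẋ)=(0.235563, 0.552281)
phase 3: p=0.4445, T=0.340, ωT=1.163990, cosh=1.757462, sinh=1.445224; start (x,ẋ)=(0.235563, 0.552281) → end (x,ẋ)=(0.310445, -0.063150)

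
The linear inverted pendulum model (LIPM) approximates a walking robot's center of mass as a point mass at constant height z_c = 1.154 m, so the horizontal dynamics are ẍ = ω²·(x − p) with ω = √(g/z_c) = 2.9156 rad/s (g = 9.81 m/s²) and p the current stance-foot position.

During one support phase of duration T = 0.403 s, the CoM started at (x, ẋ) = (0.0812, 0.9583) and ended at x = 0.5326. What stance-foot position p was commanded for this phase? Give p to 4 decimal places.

p = 0.1200

ωT = 2.9156·0.403 = 1.174987; cosh(ωT) = 1.773462, sinh(ωT) = 1.464639
x(T) = p + (x₀−p)·cosh(ωT) + (ẋ₀/ω)·sinh(ωT) ⇒ p·(1 − cosh) = x(T) − x₀·cosh − (ẋ₀/ω)·sinh
numerator   = 0.5326 − (0.0812)·1.773462 − (0.9583/2.9156)·1.464639 = -0.092803
denominator = 1 − 1.773462 = -0.773462
p = -0.092803 / -0.773462 = 0.1200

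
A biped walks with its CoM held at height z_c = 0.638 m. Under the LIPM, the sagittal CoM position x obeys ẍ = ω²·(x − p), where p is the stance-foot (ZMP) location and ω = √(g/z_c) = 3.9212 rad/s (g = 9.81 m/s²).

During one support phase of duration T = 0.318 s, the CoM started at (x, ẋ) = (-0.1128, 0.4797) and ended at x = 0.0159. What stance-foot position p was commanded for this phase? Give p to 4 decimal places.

ωT = 3.9212·0.318 = 1.246942; cosh(ωT) = 1.883533, sinh(ωT) = 1.596151
x(T) = p + (x₀−p)·cosh(ωT) + (ẋ₀/ω)·sinh(ωT) ⇒ p·(1 − cosh) = x(T) − x₀·cosh − (ẋ₀/ω)·sinh
numerator   = 0.0159 − (-0.1128)·1.883533 − (0.4797/3.9212)·1.596151 = 0.033097
denominator = 1 − 1.883533 = -0.883533
p = 0.033097 / -0.883533 = -0.0375

p = -0.0375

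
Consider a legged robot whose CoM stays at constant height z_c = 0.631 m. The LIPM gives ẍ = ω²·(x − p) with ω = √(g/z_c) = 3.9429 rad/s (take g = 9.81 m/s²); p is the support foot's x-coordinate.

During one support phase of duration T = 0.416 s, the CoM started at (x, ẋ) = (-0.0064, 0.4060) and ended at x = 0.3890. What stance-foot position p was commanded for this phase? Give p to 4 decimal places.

p = -0.0899

ωT = 3.9429·0.416 = 1.640246; cosh(ωT) = 2.675186, sinh(ωT) = 2.481254
x(T) = p + (x₀−p)·cosh(ωT) + (ẋ₀/ω)·sinh(ωT) ⇒ p·(1 − cosh) = x(T) − x₀·cosh − (ẋ₀/ω)·sinh
numerator   = 0.3890 − (-0.0064)·2.675186 − (0.4060/3.9429)·2.481254 = 0.150627
denominator = 1 − 2.675186 = -1.675186
p = 0.150627 / -1.675186 = -0.0899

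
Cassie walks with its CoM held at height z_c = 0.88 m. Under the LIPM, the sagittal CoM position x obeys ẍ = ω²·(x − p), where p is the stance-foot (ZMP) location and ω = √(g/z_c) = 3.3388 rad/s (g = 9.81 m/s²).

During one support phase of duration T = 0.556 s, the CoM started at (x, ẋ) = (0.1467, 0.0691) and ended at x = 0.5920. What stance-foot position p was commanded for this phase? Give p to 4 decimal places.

ωT = 3.3388·0.556 = 1.856373; cosh(ωT) = 3.278359, sinh(ωT) = 3.122120
x(T) = p + (x₀−p)·cosh(ωT) + (ẋ₀/ω)·sinh(ωT) ⇒ p·(1 − cosh) = x(T) − x₀·cosh − (ẋ₀/ω)·sinh
numerator   = 0.5920 − (0.1467)·3.278359 − (0.0691/3.3388)·3.122120 = 0.046449
denominator = 1 − 3.278359 = -2.278359
p = 0.046449 / -2.278359 = -0.0204

p = -0.0204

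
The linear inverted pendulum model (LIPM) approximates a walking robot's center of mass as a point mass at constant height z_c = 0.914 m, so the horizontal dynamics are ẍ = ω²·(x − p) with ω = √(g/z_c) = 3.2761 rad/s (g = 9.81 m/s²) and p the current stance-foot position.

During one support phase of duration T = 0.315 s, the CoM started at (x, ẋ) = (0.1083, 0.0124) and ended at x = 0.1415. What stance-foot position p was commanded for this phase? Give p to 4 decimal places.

ωT = 3.2761·0.315 = 1.031972; cosh(ωT) = 1.581449, sinh(ωT) = 1.225145
x(T) = p + (x₀−p)·cosh(ωT) + (ẋ₀/ω)·sinh(ωT) ⇒ p·(1 − cosh) = x(T) − x₀·cosh − (ẋ₀/ω)·sinh
numerator   = 0.1415 − (0.1083)·1.581449 − (0.0124/3.2761)·1.225145 = -0.034408
denominator = 1 − 1.581449 = -0.581449
p = -0.034408 / -0.581449 = 0.0592

p = 0.0592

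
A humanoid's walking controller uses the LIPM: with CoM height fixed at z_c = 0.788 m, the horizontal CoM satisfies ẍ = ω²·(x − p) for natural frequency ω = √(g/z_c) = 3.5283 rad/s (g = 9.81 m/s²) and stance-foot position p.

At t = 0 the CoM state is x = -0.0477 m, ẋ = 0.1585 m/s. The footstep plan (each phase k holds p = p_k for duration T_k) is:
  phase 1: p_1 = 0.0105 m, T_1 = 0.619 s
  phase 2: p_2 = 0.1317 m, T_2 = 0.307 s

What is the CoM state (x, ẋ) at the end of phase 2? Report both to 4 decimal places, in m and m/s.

x = -0.2440, ẋ = -1.1669

phase 1: p=0.0105, T=0.619, ωT=2.184018, cosh=4.497254, sinh=4.384666; start (x,ẋ)=(-0.047700, 0.158500) → end (x,ẋ)=(-0.054270, -0.187563)
phase 2: p=0.1317, T=0.307, ωT=1.083188, cosh=1.646299, sinh=1.307784; start (x,ẋ)=(-0.054270, -0.187563) → end (x,ẋ)=(-0.243984, -1.166899)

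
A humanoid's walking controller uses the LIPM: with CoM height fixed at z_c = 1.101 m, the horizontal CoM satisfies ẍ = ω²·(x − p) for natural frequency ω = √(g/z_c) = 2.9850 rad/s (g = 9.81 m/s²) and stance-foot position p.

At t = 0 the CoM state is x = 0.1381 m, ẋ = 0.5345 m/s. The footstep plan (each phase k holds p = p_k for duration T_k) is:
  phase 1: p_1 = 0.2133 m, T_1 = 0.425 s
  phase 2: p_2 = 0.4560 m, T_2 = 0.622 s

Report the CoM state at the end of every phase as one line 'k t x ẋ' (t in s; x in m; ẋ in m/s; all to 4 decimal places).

1 0.4250 0.3622 0.6579
2 1.0470 0.8368 1.2833

phase 1: p=0.2133, T=0.425, ωT=1.268625, cosh=1.918589, sinh=1.637371; start (x,ẋ)=(0.138100, 0.534500) → end (x,ẋ)=(0.362213, 0.657942)
phase 2: p=0.4560, T=0.622, ωT=1.856670, cosh=3.279287, sinh=3.123095; start (x,ẋ)=(0.362213, 0.657942) → end (x,ẋ)=(0.836826, 1.283256)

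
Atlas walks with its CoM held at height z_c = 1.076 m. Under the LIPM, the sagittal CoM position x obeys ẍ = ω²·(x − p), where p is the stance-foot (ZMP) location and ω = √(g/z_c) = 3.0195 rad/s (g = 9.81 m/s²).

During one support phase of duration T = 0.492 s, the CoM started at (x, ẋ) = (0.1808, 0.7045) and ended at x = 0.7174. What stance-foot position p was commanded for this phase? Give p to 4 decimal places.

ωT = 3.0195·0.492 = 1.485594; cosh(ωT) = 2.321978, sinh(ωT) = 2.095610
x(T) = p + (x₀−p)·cosh(ωT) + (ẋ₀/ω)·sinh(ωT) ⇒ p·(1 − cosh) = x(T) − x₀·cosh − (ẋ₀/ω)·sinh
numerator   = 0.7174 − (0.1808)·2.321978 − (0.7045/3.0195)·2.095610 = -0.191355
denominator = 1 − 2.321978 = -1.321978
p = -0.191355 / -1.321978 = 0.1447

p = 0.1447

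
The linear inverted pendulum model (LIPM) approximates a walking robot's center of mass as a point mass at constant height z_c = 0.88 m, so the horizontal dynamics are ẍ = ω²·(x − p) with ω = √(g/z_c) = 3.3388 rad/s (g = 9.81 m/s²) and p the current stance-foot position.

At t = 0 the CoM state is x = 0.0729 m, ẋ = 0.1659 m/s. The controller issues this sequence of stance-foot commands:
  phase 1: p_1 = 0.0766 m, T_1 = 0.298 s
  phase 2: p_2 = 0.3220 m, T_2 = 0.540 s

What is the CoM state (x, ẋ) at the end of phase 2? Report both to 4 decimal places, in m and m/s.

phase 1: p=0.0766, T=0.298, ωT=0.994962, cosh=1.537180, sinh=1.167443; start (x,ẋ)=(0.072900, 0.165900) → end (x,ẋ)=(0.128921, 0.240596)
phase 2: p=0.3220, T=0.540, ωT=1.802952, cosh=3.116172, sinh=2.951360; start (x,ẋ)=(0.128921, 0.240596) → end (x,ẋ)=(-0.066991, -1.152863)

x = -0.0670, ẋ = -1.1529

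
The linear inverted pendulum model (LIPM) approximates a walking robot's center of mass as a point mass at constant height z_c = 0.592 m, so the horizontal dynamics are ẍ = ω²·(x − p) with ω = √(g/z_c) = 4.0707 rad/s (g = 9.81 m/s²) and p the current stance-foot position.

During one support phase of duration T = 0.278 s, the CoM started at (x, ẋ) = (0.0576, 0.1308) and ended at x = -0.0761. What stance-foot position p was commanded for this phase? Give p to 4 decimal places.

p = 0.3082

ωT = 4.0707·0.278 = 1.131655; cosh(ωT) = 1.711641, sinh(ωT) = 1.389142
x(T) = p + (x₀−p)·cosh(ωT) + (ẋ₀/ω)·sinh(ωT) ⇒ p·(1 − cosh) = x(T) − x₀·cosh − (ẋ₀/ω)·sinh
numerator   = -0.0761 − (0.0576)·1.711641 − (0.1308/4.0707)·1.389142 = -0.219327
denominator = 1 − 1.711641 = -0.711641
p = -0.219327 / -0.711641 = 0.3082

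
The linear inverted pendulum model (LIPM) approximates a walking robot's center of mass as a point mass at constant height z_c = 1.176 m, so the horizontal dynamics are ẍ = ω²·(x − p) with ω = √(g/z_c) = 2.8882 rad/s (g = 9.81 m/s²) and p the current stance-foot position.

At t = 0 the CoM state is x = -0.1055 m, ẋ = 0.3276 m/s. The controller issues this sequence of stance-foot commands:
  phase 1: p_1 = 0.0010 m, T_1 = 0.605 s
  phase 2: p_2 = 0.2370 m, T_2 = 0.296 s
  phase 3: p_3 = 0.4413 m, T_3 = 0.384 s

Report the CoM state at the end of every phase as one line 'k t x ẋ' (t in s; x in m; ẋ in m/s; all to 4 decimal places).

phase 1: p=0.0010, T=0.605, ωT=1.747361, cosh=2.956835, sinh=2.782602; start (x,ẋ)=(-0.105500, 0.327600) → end (x,ẋ)=(0.001719, 0.112749)
phase 2: p=0.2370, T=0.296, ωT=0.854907, cosh=1.388239, sinh=0.962917; start (x,ẋ)=(0.001719, 0.112749) → end (x,ẋ)=(-0.052036, -0.497815)
phase 3: p=0.4413, T=0.384, ωT=1.109069, cosh=1.680700, sinh=1.350834; start (x,ẋ)=(-0.052036, -0.497815) → end (x,ẋ)=(-0.620681, -2.761415)

1 0.6050 0.0017 0.1127
2 0.9010 -0.0520 -0.4978
3 1.2850 -0.6207 -2.7614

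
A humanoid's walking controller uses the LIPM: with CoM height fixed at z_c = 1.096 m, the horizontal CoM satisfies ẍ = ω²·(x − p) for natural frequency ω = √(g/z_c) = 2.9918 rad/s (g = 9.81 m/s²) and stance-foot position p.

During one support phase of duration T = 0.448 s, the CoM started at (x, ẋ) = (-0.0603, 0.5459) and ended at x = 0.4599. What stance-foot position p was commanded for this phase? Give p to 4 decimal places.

p = -0.2481

ωT = 2.9918·0.448 = 1.340326; cosh(ωT) = 2.041025, sinh(ωT) = 1.779265
x(T) = p + (x₀−p)·cosh(ωT) + (ẋ₀/ω)·sinh(ωT) ⇒ p·(1 − cosh) = x(T) − x₀·cosh − (ẋ₀/ω)·sinh
numerator   = 0.4599 − (-0.0603)·2.041025 − (0.5459/2.9918)·1.779265 = 0.258320
denominator = 1 − 2.041025 = -1.041025
p = 0.258320 / -1.041025 = -0.2481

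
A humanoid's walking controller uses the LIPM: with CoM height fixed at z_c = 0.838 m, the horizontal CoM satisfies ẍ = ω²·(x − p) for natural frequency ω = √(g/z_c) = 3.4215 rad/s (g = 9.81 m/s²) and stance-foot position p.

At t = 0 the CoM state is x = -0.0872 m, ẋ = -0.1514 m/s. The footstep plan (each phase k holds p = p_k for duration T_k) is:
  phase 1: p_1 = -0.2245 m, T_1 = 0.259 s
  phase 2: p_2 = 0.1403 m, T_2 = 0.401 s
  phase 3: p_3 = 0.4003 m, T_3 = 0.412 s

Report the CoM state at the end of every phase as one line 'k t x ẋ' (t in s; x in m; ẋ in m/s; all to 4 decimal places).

1 0.2590 -0.0742 0.2581
2 0.6600 -0.1707 -0.8124
3 1.0720 -1.2955 -5.5235

phase 1: p=-0.2245, T=0.259, ωT=0.886169, cosh=1.419025, sinh=1.006793; start (x,ẋ)=(-0.087200, -0.151400) → end (x,ẋ)=(-0.074218, 0.258123)
phase 2: p=0.1403, T=0.401, ωT=1.372022, cosh=2.098454, sinh=1.844860; start (x,ẋ)=(-0.074218, 0.258123) → end (x,ẋ)=(-0.170678, -0.812420)
phase 3: p=0.4003, T=0.412, ωT=1.409658, cosh=2.169391, sinh=1.925164; start (x,ẋ)=(-0.170678, -0.812420) → end (x,ẋ)=(-1.295495, -5.523457)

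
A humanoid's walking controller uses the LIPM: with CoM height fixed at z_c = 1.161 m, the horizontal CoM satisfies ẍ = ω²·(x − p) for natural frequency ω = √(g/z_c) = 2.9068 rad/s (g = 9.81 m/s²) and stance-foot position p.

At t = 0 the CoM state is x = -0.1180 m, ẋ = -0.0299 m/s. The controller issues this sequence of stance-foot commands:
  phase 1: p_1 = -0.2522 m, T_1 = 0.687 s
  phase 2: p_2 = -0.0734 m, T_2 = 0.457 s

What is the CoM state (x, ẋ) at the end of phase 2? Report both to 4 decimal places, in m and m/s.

x = 1.2910, ẋ = 4.0887

phase 1: p=-0.2522, T=0.687, ωT=1.996972, cosh=3.751229, sinh=3.615484; start (x,ẋ)=(-0.118000, -0.029900) → end (x,ẋ)=(0.214025, 1.298211)
phase 2: p=-0.0734, T=0.457, ωT=1.328408, cosh=2.019963, sinh=1.755064; start (x,ẋ)=(0.214025, 1.298211) → end (x,ẋ)=(1.291021, 4.088674)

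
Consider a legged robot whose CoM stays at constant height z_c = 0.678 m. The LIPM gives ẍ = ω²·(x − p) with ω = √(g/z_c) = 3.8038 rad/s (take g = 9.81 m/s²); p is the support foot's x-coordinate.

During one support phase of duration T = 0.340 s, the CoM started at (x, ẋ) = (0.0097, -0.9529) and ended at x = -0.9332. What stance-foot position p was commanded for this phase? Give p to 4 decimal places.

p = 0.5524

ωT = 3.8038·0.340 = 1.293292; cosh(ωT) = 1.959566, sinh(ωT) = 1.685200
x(T) = p + (x₀−p)·cosh(ωT) + (ẋ₀/ω)·sinh(ωT) ⇒ p·(1 − cosh) = x(T) − x₀·cosh − (ẋ₀/ω)·sinh
numerator   = -0.9332 − (0.0097)·1.959566 − (-0.9529/3.8038)·1.685200 = -0.530044
denominator = 1 − 1.959566 = -0.959566
p = -0.530044 / -0.959566 = 0.5524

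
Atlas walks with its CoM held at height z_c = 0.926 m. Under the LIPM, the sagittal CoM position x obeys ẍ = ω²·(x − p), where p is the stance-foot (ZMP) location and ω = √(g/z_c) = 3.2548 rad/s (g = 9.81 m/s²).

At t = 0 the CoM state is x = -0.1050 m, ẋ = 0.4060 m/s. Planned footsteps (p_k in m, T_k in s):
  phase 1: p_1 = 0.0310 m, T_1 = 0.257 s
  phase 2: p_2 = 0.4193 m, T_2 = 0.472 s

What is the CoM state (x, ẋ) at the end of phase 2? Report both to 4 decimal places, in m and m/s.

phase 1: p=0.0310, T=0.257, ωT=0.836484, cosh=1.370734, sinh=0.937502; start (x,ẋ)=(-0.105000, 0.406000) → end (x,ẋ)=(-0.038477, 0.141530)
phase 2: p=0.4193, T=0.472, ωT=1.536266, cosh=2.431193, sinh=2.216010; start (x,ẋ)=(-0.038477, 0.141530) → end (x,ẋ)=(-0.597284, -2.957707)

x = -0.5973, ẋ = -2.9577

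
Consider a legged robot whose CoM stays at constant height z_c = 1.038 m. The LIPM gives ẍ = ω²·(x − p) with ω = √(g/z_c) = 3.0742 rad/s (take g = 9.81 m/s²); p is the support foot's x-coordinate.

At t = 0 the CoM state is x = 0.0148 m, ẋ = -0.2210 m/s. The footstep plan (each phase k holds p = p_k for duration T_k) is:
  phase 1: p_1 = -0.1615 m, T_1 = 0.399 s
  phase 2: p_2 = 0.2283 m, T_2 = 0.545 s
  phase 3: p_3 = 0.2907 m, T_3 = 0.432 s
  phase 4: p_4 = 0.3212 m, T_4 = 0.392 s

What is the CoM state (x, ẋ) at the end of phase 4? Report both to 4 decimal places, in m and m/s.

phase 1: p=-0.1615, T=0.399, ωT=1.226606, cosh=1.851462, sinh=1.558175; start (x,ẋ)=(0.014800, -0.221000) → end (x,ẋ)=(0.052898, 0.435329)
phase 2: p=0.2283, T=0.545, ωT=1.675439, cosh=2.764183, sinh=2.576957; start (x,ẋ)=(0.052898, 0.435329) → end (x,ẋ)=(0.108372, -0.186223)
phase 3: p=0.2907, T=0.432, ωT=1.328054, cosh=2.019343, sinh=1.754351; start (x,ẋ)=(0.108372, -0.186223) → end (x,ẋ)=(-0.183755, -1.359386)
phase 4: p=0.3212, T=0.392, ωT=1.205086, cosh=1.818357, sinh=1.518691; start (x,ẋ)=(-0.183755, -1.359386) → end (x,ẋ)=(-1.268541, -4.829362)

x = -1.2685, ẋ = -4.8294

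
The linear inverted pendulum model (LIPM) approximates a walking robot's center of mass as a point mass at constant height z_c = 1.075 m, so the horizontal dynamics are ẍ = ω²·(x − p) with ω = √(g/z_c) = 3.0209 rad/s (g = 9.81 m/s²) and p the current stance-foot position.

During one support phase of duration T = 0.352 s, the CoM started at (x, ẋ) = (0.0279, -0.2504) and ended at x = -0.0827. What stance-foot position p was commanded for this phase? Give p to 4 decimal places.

ωT = 3.0209·0.352 = 1.063357; cosh(ωT) = 1.620686, sinh(ωT) = 1.275391
x(T) = p + (x₀−p)·cosh(ωT) + (ẋ₀/ω)·sinh(ωT) ⇒ p·(1 − cosh) = x(T) − x₀·cosh − (ẋ₀/ω)·sinh
numerator   = -0.0827 − (0.0279)·1.620686 − (-0.2504/3.0209)·1.275391 = -0.022201
denominator = 1 − 1.620686 = -0.620686
p = -0.022201 / -0.620686 = 0.0358

p = 0.0358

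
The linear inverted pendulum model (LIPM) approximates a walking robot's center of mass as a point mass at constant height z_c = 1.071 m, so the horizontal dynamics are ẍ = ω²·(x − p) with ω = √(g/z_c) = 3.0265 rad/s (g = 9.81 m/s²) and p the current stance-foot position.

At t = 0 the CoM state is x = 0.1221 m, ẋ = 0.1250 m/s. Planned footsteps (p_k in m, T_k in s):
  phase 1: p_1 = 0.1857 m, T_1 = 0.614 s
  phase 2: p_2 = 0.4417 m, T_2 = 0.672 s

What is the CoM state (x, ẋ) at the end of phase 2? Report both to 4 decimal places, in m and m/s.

x = -1.1009, ẋ = -4.5608

phase 1: p=0.1857, T=0.614, ωT=1.858271, cosh=3.284291, sinh=3.128349; start (x,ẋ)=(0.122100, 0.125000) → end (x,ẋ)=(0.106026, -0.191625)
phase 2: p=0.4417, T=0.672, ωT=2.033808, cosh=3.886986, sinh=3.756150; start (x,ẋ)=(0.106026, -0.191625) → end (x,ẋ)=(-1.100885, -4.560786)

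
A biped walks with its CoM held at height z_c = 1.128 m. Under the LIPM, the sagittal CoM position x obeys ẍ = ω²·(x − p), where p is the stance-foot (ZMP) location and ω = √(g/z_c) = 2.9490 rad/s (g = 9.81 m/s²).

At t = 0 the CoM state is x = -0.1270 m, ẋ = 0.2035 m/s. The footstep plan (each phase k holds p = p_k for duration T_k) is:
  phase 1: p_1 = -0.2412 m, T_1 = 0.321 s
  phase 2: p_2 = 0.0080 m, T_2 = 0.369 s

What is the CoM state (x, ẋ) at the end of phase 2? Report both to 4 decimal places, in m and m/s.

phase 1: p=-0.2412, T=0.321, ωT=0.946629, cosh=1.482527, sinh=1.094480; start (x,ẋ)=(-0.127000, 0.203500) → end (x,ẋ)=(0.003631, 0.670289)
phase 2: p=0.0080, T=0.369, ωT=1.088181, cosh=1.652849, sinh=1.316020; start (x,ẋ)=(0.003631, 0.670289) → end (x,ẋ)=(0.299901, 1.090930)

x = 0.2999, ẋ = 1.0909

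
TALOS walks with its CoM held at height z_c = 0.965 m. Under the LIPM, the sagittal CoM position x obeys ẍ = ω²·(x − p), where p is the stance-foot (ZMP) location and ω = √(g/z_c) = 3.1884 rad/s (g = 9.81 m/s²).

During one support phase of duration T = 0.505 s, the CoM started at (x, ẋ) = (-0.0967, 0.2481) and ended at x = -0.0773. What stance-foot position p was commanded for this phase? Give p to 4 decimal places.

p = 0.0079

ωT = 3.1884·0.505 = 1.610142; cosh(ωT) = 2.601690, sinh(ωT) = 2.401831
x(T) = p + (x₀−p)·cosh(ωT) + (ẋ₀/ω)·sinh(ωT) ⇒ p·(1 − cosh) = x(T) − x₀·cosh − (ẋ₀/ω)·sinh
numerator   = -0.0773 − (-0.0967)·2.601690 − (0.2481/3.1884)·2.401831 = -0.012611
denominator = 1 − 2.601690 = -1.601690
p = -0.012611 / -1.601690 = 0.0079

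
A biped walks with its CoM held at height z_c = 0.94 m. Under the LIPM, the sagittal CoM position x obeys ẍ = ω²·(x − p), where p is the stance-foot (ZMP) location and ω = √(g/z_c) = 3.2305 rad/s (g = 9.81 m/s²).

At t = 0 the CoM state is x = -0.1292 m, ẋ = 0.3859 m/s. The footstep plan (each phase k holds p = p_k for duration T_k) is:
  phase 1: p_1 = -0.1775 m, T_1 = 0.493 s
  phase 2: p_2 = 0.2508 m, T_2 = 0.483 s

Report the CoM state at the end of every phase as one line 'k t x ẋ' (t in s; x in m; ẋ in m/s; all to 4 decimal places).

phase 1: p=-0.1775, T=0.493, ωT=1.592637, cosh=2.560042, sinh=2.356653; start (x,ẋ)=(-0.129200, 0.385900) → end (x,ẋ)=(0.227664, 1.355636)
phase 2: p=0.2508, T=0.483, ωT=1.560331, cosh=2.485233, sinh=2.275166; start (x,ẋ)=(0.227664, 1.355636) → end (x,ẋ)=(1.148046, 3.199027)

1 0.4930 0.2277 1.3556
2 0.9760 1.1480 3.1990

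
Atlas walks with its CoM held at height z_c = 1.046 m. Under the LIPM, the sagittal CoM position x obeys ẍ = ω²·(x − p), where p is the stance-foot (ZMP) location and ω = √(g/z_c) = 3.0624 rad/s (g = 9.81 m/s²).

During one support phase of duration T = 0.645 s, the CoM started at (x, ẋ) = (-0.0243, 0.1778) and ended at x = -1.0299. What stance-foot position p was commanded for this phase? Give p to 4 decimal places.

ωT = 3.0624·0.645 = 1.975248; cosh(ωT) = 3.673567, sinh(ωT) = 3.534840
x(T) = p + (x₀−p)·cosh(ωT) + (ẋ₀/ω)·sinh(ωT) ⇒ p·(1 − cosh) = x(T) − x₀·cosh − (ẋ₀/ω)·sinh
numerator   = -1.0299 − (-0.0243)·3.673567 − (0.1778/3.0624)·3.534840 = -1.145862
denominator = 1 − 3.673567 = -2.673567
p = -1.145862 / -2.673567 = 0.4286

p = 0.4286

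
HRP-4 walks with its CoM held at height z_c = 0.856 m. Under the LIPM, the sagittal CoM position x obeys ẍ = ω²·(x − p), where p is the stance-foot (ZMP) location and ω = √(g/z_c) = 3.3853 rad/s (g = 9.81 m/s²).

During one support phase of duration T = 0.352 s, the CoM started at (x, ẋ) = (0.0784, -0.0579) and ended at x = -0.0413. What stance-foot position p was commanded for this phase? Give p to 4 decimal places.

ωT = 3.3853·0.352 = 1.191626; cosh(ωT) = 1.798078, sinh(ωT) = 1.494351
x(T) = p + (x₀−p)·cosh(ωT) + (ẋ₀/ω)·sinh(ωT) ⇒ p·(1 − cosh) = x(T) − x₀·cosh − (ẋ₀/ω)·sinh
numerator   = -0.0413 − (0.0784)·1.798078 − (-0.0579/3.3853)·1.494351 = -0.156711
denominator = 1 − 1.798078 = -0.798078
p = -0.156711 / -0.798078 = 0.1964

p = 0.1964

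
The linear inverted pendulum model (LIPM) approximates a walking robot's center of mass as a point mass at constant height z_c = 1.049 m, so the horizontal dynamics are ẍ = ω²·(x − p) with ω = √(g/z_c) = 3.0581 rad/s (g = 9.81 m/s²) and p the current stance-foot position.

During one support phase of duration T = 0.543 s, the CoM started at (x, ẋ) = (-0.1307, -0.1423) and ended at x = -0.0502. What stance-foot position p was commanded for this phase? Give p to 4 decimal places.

ωT = 3.0581·0.543 = 1.660548; cosh(ωT) = 2.726115, sinh(ωT) = 2.536080
x(T) = p + (x₀−p)·cosh(ωT) + (ẋ₀/ω)·sinh(ωT) ⇒ p·(1 − cosh) = x(T) − x₀·cosh − (ẋ₀/ω)·sinh
numerator   = -0.0502 − (-0.1307)·2.726115 − (-0.1423/3.0581)·2.536080 = 0.424113
denominator = 1 − 2.726115 = -1.726115
p = 0.424113 / -1.726115 = -0.2457

p = -0.2457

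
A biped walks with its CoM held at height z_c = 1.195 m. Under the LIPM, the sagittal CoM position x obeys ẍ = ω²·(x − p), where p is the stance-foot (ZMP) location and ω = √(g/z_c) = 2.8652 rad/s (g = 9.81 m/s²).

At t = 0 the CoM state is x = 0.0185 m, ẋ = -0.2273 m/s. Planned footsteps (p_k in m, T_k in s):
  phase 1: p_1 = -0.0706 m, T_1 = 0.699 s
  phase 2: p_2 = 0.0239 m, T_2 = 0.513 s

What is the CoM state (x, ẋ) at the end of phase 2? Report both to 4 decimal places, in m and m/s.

x = -0.0324, ẋ = -0.1141

phase 1: p=-0.0706, T=0.699, ωT=2.002775, cosh=3.772274, sinh=3.637314; start (x,ẋ)=(0.018500, -0.227300) → end (x,ẋ)=(-0.023043, 0.071129)
phase 2: p=0.0239, T=0.513, ωT=1.469848, cosh=2.289266, sinh=2.059306; start (x,ẋ)=(-0.023043, 0.071129) → end (x,ẋ)=(-0.032443, -0.114146)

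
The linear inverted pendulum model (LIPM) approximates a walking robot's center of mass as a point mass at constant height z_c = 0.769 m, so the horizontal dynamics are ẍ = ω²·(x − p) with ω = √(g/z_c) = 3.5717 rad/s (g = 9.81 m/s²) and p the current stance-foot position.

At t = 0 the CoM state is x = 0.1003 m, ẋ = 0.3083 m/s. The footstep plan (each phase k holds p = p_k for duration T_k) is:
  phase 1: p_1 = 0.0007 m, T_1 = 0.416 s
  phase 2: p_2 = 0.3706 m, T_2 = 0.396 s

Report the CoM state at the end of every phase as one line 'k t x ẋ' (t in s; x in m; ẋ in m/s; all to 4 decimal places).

1 0.4160 0.4130 1.4617
2 0.8120 1.2549 3.4771

phase 1: p=0.0007, T=0.416, ωT=1.485827, cosh=2.322467, sinh=2.096152; start (x,ẋ)=(0.100300, 0.308300) → end (x,ẋ)=(0.412952, 1.461704)
phase 2: p=0.3706, T=0.396, ωT=1.414393, cosh=2.178531, sinh=1.935458; start (x,ẋ)=(0.412952, 1.461704) → end (x,ẋ)=(1.254944, 3.477144)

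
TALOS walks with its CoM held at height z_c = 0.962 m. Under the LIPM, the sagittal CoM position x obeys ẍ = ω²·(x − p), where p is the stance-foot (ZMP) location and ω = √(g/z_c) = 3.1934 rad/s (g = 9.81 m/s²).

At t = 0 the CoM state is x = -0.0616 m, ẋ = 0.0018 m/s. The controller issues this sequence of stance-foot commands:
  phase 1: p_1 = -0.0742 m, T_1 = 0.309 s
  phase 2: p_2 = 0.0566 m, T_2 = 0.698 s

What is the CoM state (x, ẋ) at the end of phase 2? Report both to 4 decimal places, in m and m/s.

phase 1: p=-0.0742, T=0.309, ωT=0.986761, cosh=1.527656, sinh=1.154874; start (x,ẋ)=(-0.061600, 0.001800) → end (x,ẋ)=(-0.054301, 0.049218)
phase 2: p=0.0566, T=0.698, ωT=2.228993, cosh=4.699072, sinh=4.591435; start (x,ẋ)=(-0.054301, 0.049218) → end (x,ẋ)=(-0.393764, -1.394776)

x = -0.3938, ẋ = -1.3948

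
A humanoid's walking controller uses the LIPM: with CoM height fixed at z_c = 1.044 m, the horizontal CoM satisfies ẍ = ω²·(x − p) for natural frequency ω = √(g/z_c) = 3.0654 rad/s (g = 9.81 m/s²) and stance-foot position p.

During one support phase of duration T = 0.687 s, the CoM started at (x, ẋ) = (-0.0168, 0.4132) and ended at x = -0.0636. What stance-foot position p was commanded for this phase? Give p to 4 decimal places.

ωT = 3.0654·0.687 = 2.105930; cosh(ωT) = 4.168235, sinh(ωT) = 4.046503
x(T) = p + (x₀−p)·cosh(ωT) + (ẋ₀/ω)·sinh(ωT) ⇒ p·(1 − cosh) = x(T) − x₀·cosh − (ẋ₀/ω)·sinh
numerator   = -0.0636 − (-0.0168)·4.168235 − (0.4132/3.0654)·4.046503 = -0.539021
denominator = 1 − 4.168235 = -3.168235
p = -0.539021 / -3.168235 = 0.1701

p = 0.1701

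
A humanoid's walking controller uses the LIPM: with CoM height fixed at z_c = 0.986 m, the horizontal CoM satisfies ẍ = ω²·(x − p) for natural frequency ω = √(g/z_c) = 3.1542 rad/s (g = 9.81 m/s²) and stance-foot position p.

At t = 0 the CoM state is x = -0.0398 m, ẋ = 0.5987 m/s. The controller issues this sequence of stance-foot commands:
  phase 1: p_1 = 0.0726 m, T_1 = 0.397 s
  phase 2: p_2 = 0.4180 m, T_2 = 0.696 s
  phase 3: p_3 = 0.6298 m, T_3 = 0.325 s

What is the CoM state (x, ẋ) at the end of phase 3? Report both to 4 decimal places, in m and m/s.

phase 1: p=0.0726, T=0.397, ωT=1.252217, cosh=1.891981, sinh=1.606110; start (x,ẋ)=(-0.039800, 0.598700) → end (x,ẋ)=(0.164798, 0.563311)
phase 2: p=0.4180, T=0.696, ωT=2.195323, cosh=4.547113, sinh=4.435791; start (x,ẋ)=(0.164798, 0.563311) → end (x,ẋ)=(0.058853, -0.981206)
phase 3: p=0.6298, T=0.325, ωT=1.025115, cosh=1.573086, sinh=1.214330; start (x,ẋ)=(0.058853, -0.981206) → end (x,ẋ)=(-0.646102, -3.730386)

x = -0.6461, ẋ = -3.7304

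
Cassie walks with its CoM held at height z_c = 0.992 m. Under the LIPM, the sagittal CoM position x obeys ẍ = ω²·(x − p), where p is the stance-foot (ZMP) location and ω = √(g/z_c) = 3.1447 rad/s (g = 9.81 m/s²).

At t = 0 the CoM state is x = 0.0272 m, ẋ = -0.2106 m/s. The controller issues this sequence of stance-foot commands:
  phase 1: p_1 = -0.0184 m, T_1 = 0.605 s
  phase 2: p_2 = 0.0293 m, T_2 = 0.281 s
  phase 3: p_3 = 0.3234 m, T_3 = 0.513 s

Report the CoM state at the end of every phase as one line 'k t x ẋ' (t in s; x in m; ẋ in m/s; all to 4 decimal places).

phase 1: p=-0.0184, T=0.605, ωT=1.902543, cosh=3.426055, sinh=3.276866; start (x,ẋ)=(0.027200, -0.210600) → end (x,ẋ)=(-0.081623, -0.251630)
phase 2: p=0.0293, T=0.281, ωT=0.883661, cosh=1.416504, sinh=1.003237; start (x,ẋ)=(-0.081623, -0.251630) → end (x,ẋ)=(-0.208099, -0.706384)
phase 3: p=0.3234, T=0.513, ωT=1.613231, cosh=2.609122, sinh=2.409880; start (x,ẋ)=(-0.208099, -0.706384) → end (x,ẋ)=(-1.604670, -5.870928)

1 0.6050 -0.0816 -0.2516
2 0.8860 -0.2081 -0.7064
3 1.3990 -1.6047 -5.8709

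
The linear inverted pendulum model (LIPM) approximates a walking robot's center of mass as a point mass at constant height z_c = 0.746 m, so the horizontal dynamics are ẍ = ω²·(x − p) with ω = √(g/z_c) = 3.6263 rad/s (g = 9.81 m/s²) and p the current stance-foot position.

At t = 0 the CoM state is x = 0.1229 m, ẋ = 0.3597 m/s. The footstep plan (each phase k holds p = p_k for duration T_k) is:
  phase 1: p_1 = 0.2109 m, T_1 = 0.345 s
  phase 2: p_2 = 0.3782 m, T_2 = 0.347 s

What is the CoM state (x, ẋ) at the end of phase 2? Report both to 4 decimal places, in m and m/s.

phase 1: p=0.2109, T=0.345, ωT=1.251073, cosh=1.890145, sinh=1.603947; start (x,ẋ)=(0.122900, 0.359700) → end (x,ẋ)=(0.203666, 0.168042)
phase 2: p=0.3782, T=0.347, ωT=1.258326, cosh=1.901827, sinh=1.617698; start (x,ẋ)=(0.203666, 0.168042) → end (x,ẋ)=(0.121230, -0.704274)

x = 0.1212, ẋ = -0.7043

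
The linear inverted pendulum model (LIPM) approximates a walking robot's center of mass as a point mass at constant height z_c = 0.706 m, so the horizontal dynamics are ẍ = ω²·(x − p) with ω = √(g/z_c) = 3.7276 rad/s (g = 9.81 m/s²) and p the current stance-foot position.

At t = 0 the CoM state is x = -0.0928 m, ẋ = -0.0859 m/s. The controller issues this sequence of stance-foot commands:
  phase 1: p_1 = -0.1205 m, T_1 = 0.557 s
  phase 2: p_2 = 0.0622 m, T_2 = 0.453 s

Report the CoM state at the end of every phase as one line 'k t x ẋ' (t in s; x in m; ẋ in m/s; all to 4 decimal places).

1 0.5570 -0.0988 0.0573
2 1.0100 -0.3480 -1.4076

phase 1: p=-0.1205, T=0.557, ωT=2.076273, cosh=4.050045, sinh=3.924648; start (x,ẋ)=(-0.092800, -0.085900) → end (x,ẋ)=(-0.098755, 0.057339)
phase 2: p=0.0622, T=0.453, ωT=1.688603, cosh=2.798346, sinh=2.613568; start (x,ẋ)=(-0.098755, 0.057339) → end (x,ẋ)=(-0.348004, -1.407620)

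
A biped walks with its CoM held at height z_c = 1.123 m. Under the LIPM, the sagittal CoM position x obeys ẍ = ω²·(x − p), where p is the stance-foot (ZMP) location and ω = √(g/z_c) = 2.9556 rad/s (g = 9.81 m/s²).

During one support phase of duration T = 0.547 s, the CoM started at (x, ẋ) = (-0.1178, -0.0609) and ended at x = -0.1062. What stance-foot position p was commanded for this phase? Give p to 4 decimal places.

ωT = 2.9556·0.547 = 1.616713; cosh(ωT) = 2.617530, sinh(ωT) = 2.418979
x(T) = p + (x₀−p)·cosh(ωT) + (ẋ₀/ω)·sinh(ωT) ⇒ p·(1 − cosh) = x(T) − x₀·cosh − (ẋ₀/ω)·sinh
numerator   = -0.1062 − (-0.1178)·2.617530 − (-0.0609/2.9556)·2.418979 = 0.251988
denominator = 1 − 2.617530 = -1.617530
p = 0.251988 / -1.617530 = -0.1558

p = -0.1558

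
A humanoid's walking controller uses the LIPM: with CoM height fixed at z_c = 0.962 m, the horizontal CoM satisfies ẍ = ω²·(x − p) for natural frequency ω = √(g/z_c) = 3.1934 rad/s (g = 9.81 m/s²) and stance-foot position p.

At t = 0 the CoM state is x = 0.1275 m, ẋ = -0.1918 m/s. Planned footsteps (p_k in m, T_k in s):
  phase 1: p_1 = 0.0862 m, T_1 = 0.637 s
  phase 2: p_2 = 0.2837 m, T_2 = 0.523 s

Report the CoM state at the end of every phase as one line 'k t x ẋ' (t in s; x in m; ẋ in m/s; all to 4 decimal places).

1 0.6370 0.0211 -0.2502
2 1.1600 -0.6394 -2.8370

phase 1: p=0.0862, T=0.637, ωT=2.034196, cosh=3.888443, sinh=3.757658; start (x,ẋ)=(0.127500, -0.191800) → end (x,ẋ)=(0.021103, -0.250216)
phase 2: p=0.2837, T=0.523, ωT=1.670148, cosh=2.750587, sinh=2.562368; start (x,ẋ)=(0.021103, -0.250216) → end (x,ẋ)=(-0.639369, -2.836987)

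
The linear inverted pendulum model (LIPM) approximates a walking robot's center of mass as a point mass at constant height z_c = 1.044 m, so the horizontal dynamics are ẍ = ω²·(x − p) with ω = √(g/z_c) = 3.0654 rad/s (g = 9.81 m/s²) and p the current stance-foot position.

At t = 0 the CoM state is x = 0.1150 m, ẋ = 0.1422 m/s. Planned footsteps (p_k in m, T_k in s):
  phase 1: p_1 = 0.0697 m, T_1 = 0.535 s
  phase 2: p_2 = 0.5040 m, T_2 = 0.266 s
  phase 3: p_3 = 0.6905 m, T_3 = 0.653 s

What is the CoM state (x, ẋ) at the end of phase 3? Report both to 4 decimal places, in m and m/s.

phase 1: p=0.0697, T=0.535, ωT=1.639989, cosh=2.674547, sinh=2.480565; start (x,ẋ)=(0.115000, 0.142200) → end (x,ẋ)=(0.305927, 0.724778)
phase 2: p=0.5040, T=0.266, ωT=0.815396, cosh=1.351268, sinh=0.908804; start (x,ẋ)=(0.305927, 0.724778) → end (x,ẋ)=(0.451227, 0.427569)
phase 3: p=0.6905, T=0.653, ωT=2.001706, cosh=3.768389, sinh=3.633285; start (x,ẋ)=(0.451227, 0.427569) → end (x,ẋ)=(0.295605, -1.053650)

x = 0.2956, ẋ = -1.0536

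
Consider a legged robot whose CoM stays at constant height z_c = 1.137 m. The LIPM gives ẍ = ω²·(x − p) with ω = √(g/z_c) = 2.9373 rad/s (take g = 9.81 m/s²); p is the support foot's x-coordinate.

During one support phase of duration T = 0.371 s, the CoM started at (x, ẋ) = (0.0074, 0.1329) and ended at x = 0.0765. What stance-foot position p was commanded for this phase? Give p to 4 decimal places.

p = -0.0070

ωT = 2.9373·0.371 = 1.089738; cosh(ωT) = 1.654900, sinh(ωT) = 1.318596
x(T) = p + (x₀−p)·cosh(ωT) + (ẋ₀/ω)·sinh(ωT) ⇒ p·(1 − cosh) = x(T) − x₀·cosh − (ẋ₀/ω)·sinh
numerator   = 0.0765 − (0.0074)·1.654900 − (0.1329/2.9373)·1.318596 = 0.004593
denominator = 1 − 1.654900 = -0.654900
p = 0.004593 / -0.654900 = -0.0070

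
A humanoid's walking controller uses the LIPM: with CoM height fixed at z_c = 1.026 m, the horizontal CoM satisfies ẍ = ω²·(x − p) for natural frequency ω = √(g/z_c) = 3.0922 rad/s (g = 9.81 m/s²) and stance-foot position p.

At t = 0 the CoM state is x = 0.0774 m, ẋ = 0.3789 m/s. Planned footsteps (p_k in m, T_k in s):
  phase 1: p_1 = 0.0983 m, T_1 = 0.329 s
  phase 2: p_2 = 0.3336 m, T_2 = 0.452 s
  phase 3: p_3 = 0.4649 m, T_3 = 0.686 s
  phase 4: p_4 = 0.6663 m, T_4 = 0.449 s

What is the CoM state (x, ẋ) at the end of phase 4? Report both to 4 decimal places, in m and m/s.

x = 1.1373, ẋ = 1.6304

phase 1: p=0.0983, T=0.329, ωT=1.017334, cosh=1.563684, sinh=1.202127; start (x,ẋ)=(0.077400, 0.378900) → end (x,ẋ)=(0.212921, 0.514790)
phase 2: p=0.3336, T=0.452, ωT=1.397674, cosh=2.146476, sinh=1.899305; start (x,ẋ)=(0.212921, 0.514790) → end (x,ẋ)=(0.390761, 0.396230)
phase 3: p=0.4649, T=0.686, ωT=2.121249, cosh=4.230717, sinh=4.110835; start (x,ẋ)=(0.390761, 0.396230) → end (x,ẋ)=(0.677996, 0.733919)
phase 4: p=0.6663, T=0.449, ωT=1.388398, cosh=2.128949, sinh=1.879474; start (x,ẋ)=(0.677996, 0.733919) → end (x,ẋ)=(1.137284, 1.630450)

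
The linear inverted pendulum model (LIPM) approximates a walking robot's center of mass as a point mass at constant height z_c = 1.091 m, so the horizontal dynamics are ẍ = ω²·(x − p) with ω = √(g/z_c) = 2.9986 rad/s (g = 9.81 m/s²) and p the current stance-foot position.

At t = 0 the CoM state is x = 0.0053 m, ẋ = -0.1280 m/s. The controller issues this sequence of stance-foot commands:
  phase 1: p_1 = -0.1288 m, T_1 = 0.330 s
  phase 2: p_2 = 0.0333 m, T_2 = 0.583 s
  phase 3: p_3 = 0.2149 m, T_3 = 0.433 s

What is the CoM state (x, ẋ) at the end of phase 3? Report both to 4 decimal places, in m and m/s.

phase 1: p=-0.1288, T=0.330, ωT=0.989538, cosh=1.530870, sinh=1.159122; start (x,ẋ)=(0.005300, -0.128000) → end (x,ẋ)=(0.027011, 0.270146)
phase 2: p=0.0333, T=0.583, ωT=1.748184, cosh=2.959125, sinh=2.785035; start (x,ẋ)=(0.027011, 0.270146) → end (x,ẋ)=(0.265595, 0.746872)
phase 3: p=0.2149, T=0.433, ωT=1.298394, cosh=1.968189, sinh=1.695219; start (x,ẋ)=(0.265595, 0.746872) → end (x,ẋ)=(0.736911, 1.727680)

x = 0.7369, ẋ = 1.7277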